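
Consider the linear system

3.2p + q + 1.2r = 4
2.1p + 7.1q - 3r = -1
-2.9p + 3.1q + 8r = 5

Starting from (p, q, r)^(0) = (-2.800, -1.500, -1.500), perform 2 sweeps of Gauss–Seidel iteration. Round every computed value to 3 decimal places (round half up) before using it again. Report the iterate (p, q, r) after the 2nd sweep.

(0.948, 0.429, 0.802)

Iteration 1:
  p = (4 - (1)·-1.500 - (1.2)·-1.500) / (3.2) = 2.281
  q = (-1 - (2.1)·2.281 - (-3)·-1.500) / (7.1) = -1.449
  r = (5 - (-2.9)·2.281 - (3.1)·-1.449) / (8) = 2.013
Iteration 2:
  p = (4 - (1)·-1.449 - (1.2)·2.013) / (3.2) = 0.948
  q = (-1 - (2.1)·0.948 - (-3)·2.013) / (7.1) = 0.429
  r = (5 - (-2.9)·0.948 - (3.1)·0.429) / (8) = 0.802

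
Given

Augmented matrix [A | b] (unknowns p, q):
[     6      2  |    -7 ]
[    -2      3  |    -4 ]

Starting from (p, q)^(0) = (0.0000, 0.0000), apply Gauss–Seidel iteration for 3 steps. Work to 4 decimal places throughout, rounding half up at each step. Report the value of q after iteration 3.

Iteration 1:
  p = (-7 - (2)·0.0000) / (6) = -1.1667
  q = (-4 - (-2)·-1.1667) / (3) = -2.1111
Iteration 2:
  p = (-7 - (2)·-2.1111) / (6) = -0.4630
  q = (-4 - (-2)·-0.4630) / (3) = -1.6420
Iteration 3:
  p = (-7 - (2)·-1.6420) / (6) = -0.6193
  q = (-4 - (-2)·-0.6193) / (3) = -1.7462

-1.7462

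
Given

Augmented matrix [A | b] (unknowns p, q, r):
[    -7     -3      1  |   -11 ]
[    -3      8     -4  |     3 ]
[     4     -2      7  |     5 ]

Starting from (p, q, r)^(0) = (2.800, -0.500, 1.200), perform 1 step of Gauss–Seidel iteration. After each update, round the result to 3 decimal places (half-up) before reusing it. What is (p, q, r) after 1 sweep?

(1.957, 1.709, 0.084)

Iteration 1:
  p = (-11 - (-3)·-0.500 - (1)·1.200) / (-7) = 1.957
  q = (3 - (-3)·1.957 - (-4)·1.200) / (8) = 1.709
  r = (5 - (4)·1.957 - (-2)·1.709) / (7) = 0.084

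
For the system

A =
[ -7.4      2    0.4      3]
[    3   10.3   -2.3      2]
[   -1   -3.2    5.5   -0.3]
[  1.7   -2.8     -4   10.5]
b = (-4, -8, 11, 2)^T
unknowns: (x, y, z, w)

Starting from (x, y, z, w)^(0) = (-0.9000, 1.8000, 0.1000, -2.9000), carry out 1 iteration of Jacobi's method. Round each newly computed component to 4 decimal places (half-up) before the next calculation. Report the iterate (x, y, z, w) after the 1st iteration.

Iteration 1:
  x = (-4 - (2)·1.8000 - (0.4)·0.1000 - (3)·-2.9000) / (-7.4) = -0.1432
  y = (-8 - (3)·-0.9000 - (-2.3)·0.1000 - (2)·-2.9000) / (10.3) = 0.0709
  z = (11 - (-1)·-0.9000 - (-3.2)·1.8000 - (-0.3)·-2.9000) / (5.5) = 2.7255
  w = (2 - (1.7)·-0.9000 - (-2.8)·1.8000 - (-4)·0.1000) / (10.5) = 0.8543

(-0.1432, 0.0709, 2.7255, 0.8543)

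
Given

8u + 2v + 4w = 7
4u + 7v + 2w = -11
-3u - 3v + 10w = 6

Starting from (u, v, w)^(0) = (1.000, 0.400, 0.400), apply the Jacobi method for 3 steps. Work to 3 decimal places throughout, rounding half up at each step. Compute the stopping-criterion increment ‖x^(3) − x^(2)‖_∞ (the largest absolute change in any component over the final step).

Iteration 1:
  u = (7 - (2)·0.400 - (4)·0.400) / (8) = 0.575
  v = (-11 - (4)·1.000 - (2)·0.400) / (7) = -2.257
  w = (6 - (-3)·1.000 - (-3)·0.400) / (10) = 1.020
Iteration 2:
  u = (7 - (2)·-2.257 - (4)·1.020) / (8) = 0.929
  v = (-11 - (4)·0.575 - (2)·1.020) / (7) = -2.191
  w = (6 - (-3)·0.575 - (-3)·-2.257) / (10) = 0.095
Iteration 3:
  u = (7 - (2)·-2.191 - (4)·0.095) / (8) = 1.375
  v = (-11 - (4)·0.929 - (2)·0.095) / (7) = -2.129
  w = (6 - (-3)·0.929 - (-3)·-2.191) / (10) = 0.221
Change: (0.446, 0.062, 0.126) → max |·| = 0.446

0.446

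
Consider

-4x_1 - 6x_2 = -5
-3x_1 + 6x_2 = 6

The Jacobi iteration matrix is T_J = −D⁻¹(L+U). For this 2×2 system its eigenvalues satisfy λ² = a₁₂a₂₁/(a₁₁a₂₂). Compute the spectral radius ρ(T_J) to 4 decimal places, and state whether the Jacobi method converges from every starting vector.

0.8660

a₁₂a₂₁/(a₁₁a₂₂) = (-6)·(-3) / ((-4)·(6)) = -0.750000
ρ = √|-0.750000| = √0.750000 = 0.8660
ρ < 1, so Jacobi converges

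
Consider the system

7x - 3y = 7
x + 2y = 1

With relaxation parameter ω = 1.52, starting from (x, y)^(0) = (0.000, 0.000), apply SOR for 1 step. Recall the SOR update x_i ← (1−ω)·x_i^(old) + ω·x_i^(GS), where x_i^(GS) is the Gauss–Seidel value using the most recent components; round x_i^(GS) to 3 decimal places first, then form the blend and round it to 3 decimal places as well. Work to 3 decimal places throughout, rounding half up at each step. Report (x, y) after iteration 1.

(1.520, -0.395)

Iteration 1:
  x: GS value = (7 - (-3)·0.000) / (7) = 1.000;  x ← (1−ω)·0.000 + ω·1.000 = 1.520
  y: GS value = (1 - (1)·1.520) / (2) = -0.260;  y ← (1−ω)·0.000 + ω·-0.260 = -0.395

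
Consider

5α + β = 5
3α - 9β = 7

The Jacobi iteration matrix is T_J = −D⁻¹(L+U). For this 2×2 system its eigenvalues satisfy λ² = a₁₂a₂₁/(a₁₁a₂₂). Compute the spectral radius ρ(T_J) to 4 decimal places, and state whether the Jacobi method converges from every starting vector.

0.2582

a₁₂a₂₁/(a₁₁a₂₂) = (1)·(3) / ((5)·(-9)) = -0.066667
ρ = √|-0.066667| = √0.066667 = 0.2582
ρ < 1, so Jacobi converges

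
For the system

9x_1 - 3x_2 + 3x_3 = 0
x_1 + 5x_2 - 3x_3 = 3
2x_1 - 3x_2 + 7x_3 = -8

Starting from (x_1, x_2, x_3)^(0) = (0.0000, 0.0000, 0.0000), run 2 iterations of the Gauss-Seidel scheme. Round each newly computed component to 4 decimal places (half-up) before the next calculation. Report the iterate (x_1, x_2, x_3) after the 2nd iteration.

Iteration 1:
  x_1 = (0 - (-3)·0.0000 - (3)·0.0000) / (9) = 0.0000
  x_2 = (3 - (1)·0.0000 - (-3)·0.0000) / (5) = 0.6000
  x_3 = (-8 - (2)·0.0000 - (-3)·0.6000) / (7) = -0.8857
Iteration 2:
  x_1 = (0 - (-3)·0.6000 - (3)·-0.8857) / (9) = 0.4952
  x_2 = (3 - (1)·0.4952 - (-3)·-0.8857) / (5) = -0.0305
  x_3 = (-8 - (2)·0.4952 - (-3)·-0.0305) / (7) = -1.2974

(0.4952, -0.0305, -1.2974)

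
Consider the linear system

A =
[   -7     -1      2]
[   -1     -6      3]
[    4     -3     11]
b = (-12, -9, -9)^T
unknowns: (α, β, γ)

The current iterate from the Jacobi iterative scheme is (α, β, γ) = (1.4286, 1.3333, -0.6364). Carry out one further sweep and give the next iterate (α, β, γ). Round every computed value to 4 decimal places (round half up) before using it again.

One sweep:
  α = (-12 - (-1)·1.3333 - (2)·-0.6364) / (-7) = 1.3420
  β = (-9 - (-1)·1.4286 - (3)·-0.6364) / (-6) = 0.9437
  γ = (-9 - (4)·1.4286 - (-3)·1.3333) / (11) = -0.9740

(1.3420, 0.9437, -0.9740)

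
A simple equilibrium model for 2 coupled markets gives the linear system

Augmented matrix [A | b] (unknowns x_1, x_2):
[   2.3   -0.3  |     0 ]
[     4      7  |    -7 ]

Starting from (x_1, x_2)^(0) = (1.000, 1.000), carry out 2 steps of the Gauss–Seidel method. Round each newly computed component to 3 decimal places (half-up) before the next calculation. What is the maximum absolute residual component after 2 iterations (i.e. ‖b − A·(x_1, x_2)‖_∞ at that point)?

Iteration 1:
  x_1 = (0 - (-0.3)·1.000) / (2.3) = 0.130
  x_2 = (-7 - (4)·0.130) / (7) = -1.074
Iteration 2:
  x_1 = (0 - (-0.3)·-1.074) / (2.3) = -0.140
  x_2 = (-7 - (4)·-0.140) / (7) = -0.920
Residual b − A·x = (0.046, 0.000); ∞-norm = 0.046

0.046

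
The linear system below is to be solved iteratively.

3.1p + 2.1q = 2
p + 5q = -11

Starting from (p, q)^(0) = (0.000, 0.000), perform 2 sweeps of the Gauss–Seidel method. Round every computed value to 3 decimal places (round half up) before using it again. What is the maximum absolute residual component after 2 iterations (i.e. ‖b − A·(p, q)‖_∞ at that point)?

Iteration 1:
  p = (2 - (2.1)·0.000) / (3.1) = 0.645
  q = (-11 - (1)·0.645) / (5) = -2.329
Iteration 2:
  p = (2 - (2.1)·-2.329) / (3.1) = 2.223
  q = (-11 - (1)·2.223) / (5) = -2.645
Residual b − A·x = (0.663, 0.002); ∞-norm = 0.663

0.663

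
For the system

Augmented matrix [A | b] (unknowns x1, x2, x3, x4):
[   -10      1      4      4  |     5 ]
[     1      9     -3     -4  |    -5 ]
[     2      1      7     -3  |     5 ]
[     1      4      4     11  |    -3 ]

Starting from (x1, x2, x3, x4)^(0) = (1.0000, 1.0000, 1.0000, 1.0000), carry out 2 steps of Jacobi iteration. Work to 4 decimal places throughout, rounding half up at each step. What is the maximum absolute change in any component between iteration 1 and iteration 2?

1.0395

Iteration 1:
  x1 = (5 - (1)·1.0000 - (4)·1.0000 - (4)·1.0000) / (-10) = 0.4000
  x2 = (-5 - (1)·1.0000 - (-3)·1.0000 - (-4)·1.0000) / (9) = 0.1111
  x3 = (5 - (2)·1.0000 - (1)·1.0000 - (-3)·1.0000) / (7) = 0.7143
  x4 = (-3 - (1)·1.0000 - (4)·1.0000 - (4)·1.0000) / (11) = -1.0909
Iteration 2:
  x1 = (5 - (1)·0.1111 - (4)·0.7143 - (4)·-1.0909) / (-10) = -0.6395
  x2 = (-5 - (1)·0.4000 - (-3)·0.7143 - (-4)·-1.0909) / (9) = -0.8467
  x3 = (5 - (2)·0.4000 - (1)·0.1111 - (-3)·-1.0909) / (7) = 0.1166
  x4 = (-3 - (1)·0.4000 - (4)·0.1111 - (4)·0.7143) / (11) = -0.6092
Change: (-1.0395, -0.9578, -0.5977, 0.4817) → max |·| = 1.0395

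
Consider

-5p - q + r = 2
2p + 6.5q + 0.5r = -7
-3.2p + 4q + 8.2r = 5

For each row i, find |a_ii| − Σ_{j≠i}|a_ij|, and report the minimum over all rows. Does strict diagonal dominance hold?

row 1: |-5| − (1+1) = 3
row 2: |6.5| − (2+0.5) = 4
row 3: |8.2| − (3.2+4) = 1
minimum over rows = 1 → strictly diagonally dominant (convergence guaranteed)

1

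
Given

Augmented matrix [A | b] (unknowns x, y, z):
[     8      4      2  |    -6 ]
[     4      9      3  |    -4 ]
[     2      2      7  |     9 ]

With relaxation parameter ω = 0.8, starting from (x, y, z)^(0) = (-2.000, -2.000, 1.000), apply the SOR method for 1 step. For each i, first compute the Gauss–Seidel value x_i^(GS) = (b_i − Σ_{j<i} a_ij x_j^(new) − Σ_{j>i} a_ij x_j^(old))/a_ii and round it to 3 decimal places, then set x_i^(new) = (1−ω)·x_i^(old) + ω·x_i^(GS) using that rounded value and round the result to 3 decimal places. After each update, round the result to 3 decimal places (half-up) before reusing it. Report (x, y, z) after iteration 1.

(-0.400, -0.880, 1.521)

Iteration 1:
  x: GS value = (-6 - (4)·-2.000 - (2)·1.000) / (8) = 0.000;  x ← (1−ω)·-2.000 + ω·0.000 = -0.400
  y: GS value = (-4 - (4)·-0.400 - (3)·1.000) / (9) = -0.600;  y ← (1−ω)·-2.000 + ω·-0.600 = -0.880
  z: GS value = (9 - (2)·-0.400 - (2)·-0.880) / (7) = 1.651;  z ← (1−ω)·1.000 + ω·1.651 = 1.521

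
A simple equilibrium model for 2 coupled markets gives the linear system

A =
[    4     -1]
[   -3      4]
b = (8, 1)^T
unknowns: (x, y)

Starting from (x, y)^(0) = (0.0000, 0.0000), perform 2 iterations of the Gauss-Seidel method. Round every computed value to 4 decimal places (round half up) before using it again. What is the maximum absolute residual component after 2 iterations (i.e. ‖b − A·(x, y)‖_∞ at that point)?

0.3281

Iteration 1:
  x = (8 - (-1)·0.0000) / (4) = 2.0000
  y = (1 - (-3)·2.0000) / (4) = 1.7500
Iteration 2:
  x = (8 - (-1)·1.7500) / (4) = 2.4375
  y = (1 - (-3)·2.4375) / (4) = 2.0781
Residual b − A·x = (0.3281, 0.0001); ∞-norm = 0.3281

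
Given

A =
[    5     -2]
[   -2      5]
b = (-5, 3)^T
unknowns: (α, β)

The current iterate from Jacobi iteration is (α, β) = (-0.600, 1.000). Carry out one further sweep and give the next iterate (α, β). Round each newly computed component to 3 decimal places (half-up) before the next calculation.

(-0.600, 0.360)

One sweep:
  α = (-5 - (-2)·1.000) / (5) = -0.600
  β = (3 - (-2)·-0.600) / (5) = 0.360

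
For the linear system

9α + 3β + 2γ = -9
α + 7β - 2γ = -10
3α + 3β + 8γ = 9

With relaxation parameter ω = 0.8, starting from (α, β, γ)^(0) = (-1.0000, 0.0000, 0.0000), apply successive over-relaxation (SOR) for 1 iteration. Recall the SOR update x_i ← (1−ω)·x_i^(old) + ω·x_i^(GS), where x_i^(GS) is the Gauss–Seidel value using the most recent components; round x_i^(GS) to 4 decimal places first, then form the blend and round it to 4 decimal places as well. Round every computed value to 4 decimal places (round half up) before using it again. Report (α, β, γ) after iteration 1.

Iteration 1:
  α: GS value = (-9 - (3)·0.0000 - (2)·0.0000) / (9) = -1.0000;  α ← (1−ω)·-1.0000 + ω·-1.0000 = -1.0000
  β: GS value = (-10 - (1)·-1.0000 - (-2)·0.0000) / (7) = -1.2857;  β ← (1−ω)·0.0000 + ω·-1.2857 = -1.0286
  γ: GS value = (9 - (3)·-1.0000 - (3)·-1.0286) / (8) = 1.8857;  γ ← (1−ω)·0.0000 + ω·1.8857 = 1.5086

(-1.0000, -1.0286, 1.5086)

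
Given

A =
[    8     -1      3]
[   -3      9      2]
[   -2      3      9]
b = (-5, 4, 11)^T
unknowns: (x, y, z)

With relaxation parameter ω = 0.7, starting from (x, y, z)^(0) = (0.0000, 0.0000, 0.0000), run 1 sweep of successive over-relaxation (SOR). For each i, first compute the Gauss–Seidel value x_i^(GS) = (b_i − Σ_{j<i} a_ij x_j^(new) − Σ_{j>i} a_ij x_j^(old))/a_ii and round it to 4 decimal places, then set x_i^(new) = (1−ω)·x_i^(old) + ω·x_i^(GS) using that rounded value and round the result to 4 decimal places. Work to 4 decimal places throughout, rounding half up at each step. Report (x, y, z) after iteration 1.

Iteration 1:
  x: GS value = (-5 - (-1)·0.0000 - (3)·0.0000) / (8) = -0.6250;  x ← (1−ω)·0.0000 + ω·-0.6250 = -0.4375
  y: GS value = (4 - (-3)·-0.4375 - (2)·0.0000) / (9) = 0.2986;  y ← (1−ω)·0.0000 + ω·0.2986 = 0.2090
  z: GS value = (11 - (-2)·-0.4375 - (3)·0.2090) / (9) = 1.0553;  z ← (1−ω)·0.0000 + ω·1.0553 = 0.7387

(-0.4375, 0.2090, 0.7387)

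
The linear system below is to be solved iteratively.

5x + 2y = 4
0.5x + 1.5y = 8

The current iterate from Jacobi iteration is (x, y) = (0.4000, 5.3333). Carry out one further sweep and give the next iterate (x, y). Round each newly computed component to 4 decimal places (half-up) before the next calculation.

(-1.3333, 5.2000)

One sweep:
  x = (4 - (2)·5.3333) / (5) = -1.3333
  y = (8 - (0.5)·0.4000) / (1.5) = 5.2000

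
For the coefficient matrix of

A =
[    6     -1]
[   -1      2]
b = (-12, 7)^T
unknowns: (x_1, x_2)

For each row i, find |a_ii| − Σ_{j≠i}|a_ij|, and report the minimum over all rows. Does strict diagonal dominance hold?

1

row 1: |6| − (1) = 5
row 2: |2| − (1) = 1
minimum over rows = 1 → strictly diagonally dominant (convergence guaranteed)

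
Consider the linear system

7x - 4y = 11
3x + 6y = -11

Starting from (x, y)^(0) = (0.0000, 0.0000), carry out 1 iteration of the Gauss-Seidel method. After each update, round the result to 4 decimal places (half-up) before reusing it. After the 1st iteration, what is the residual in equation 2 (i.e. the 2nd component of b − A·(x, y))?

Iteration 1:
  x = (11 - (-4)·0.0000) / (7) = 1.5714
  y = (-11 - (3)·1.5714) / (6) = -2.6190
Residual b − A·x = (-10.4758, -0.0002)

-0.0002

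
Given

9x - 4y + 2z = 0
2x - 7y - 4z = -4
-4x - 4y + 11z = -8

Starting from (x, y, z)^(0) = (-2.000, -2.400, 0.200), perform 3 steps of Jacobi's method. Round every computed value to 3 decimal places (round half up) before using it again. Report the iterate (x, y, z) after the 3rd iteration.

(0.965, 1.375, 0.018)

Iteration 1:
  x = (0 - (-4)·-2.400 - (2)·0.200) / (9) = -1.111
  y = (-4 - (2)·-2.000 - (-4)·0.200) / (-7) = -0.114
  z = (-8 - (-4)·-2.000 - (-4)·-2.400) / (11) = -2.327
Iteration 2:
  x = (0 - (-4)·-0.114 - (2)·-2.327) / (9) = 0.466
  y = (-4 - (2)·-1.111 - (-4)·-2.327) / (-7) = 1.584
  z = (-8 - (-4)·-1.111 - (-4)·-0.114) / (11) = -1.173
Iteration 3:
  x = (0 - (-4)·1.584 - (2)·-1.173) / (9) = 0.965
  y = (-4 - (2)·0.466 - (-4)·-1.173) / (-7) = 1.375
  z = (-8 - (-4)·0.466 - (-4)·1.584) / (11) = 0.018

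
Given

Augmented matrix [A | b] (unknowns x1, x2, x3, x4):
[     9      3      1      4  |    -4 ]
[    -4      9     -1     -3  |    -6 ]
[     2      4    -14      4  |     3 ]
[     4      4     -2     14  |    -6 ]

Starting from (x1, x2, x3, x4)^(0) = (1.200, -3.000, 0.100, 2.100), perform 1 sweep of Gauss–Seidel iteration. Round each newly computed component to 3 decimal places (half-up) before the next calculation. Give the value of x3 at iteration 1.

Iteration 1:
  x1 = (-4 - (3)·-3.000 - (1)·0.100 - (4)·2.100) / (9) = -0.389
  x2 = (-6 - (-4)·-0.389 - (-1)·0.100 - (-3)·2.100) / (9) = -0.128
  x3 = (3 - (2)·-0.389 - (4)·-0.128 - (4)·2.100) / (-14) = 0.294
  x4 = (-6 - (4)·-0.389 - (4)·-0.128 - (-2)·0.294) / (14) = -0.239

0.294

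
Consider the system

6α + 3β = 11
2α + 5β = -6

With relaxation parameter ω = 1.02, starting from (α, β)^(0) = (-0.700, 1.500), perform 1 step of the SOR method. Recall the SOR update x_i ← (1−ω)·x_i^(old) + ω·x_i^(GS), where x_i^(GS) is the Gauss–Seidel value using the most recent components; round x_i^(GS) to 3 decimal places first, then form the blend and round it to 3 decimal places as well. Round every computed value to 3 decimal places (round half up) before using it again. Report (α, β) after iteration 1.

(1.119, -1.711)

Iteration 1:
  α: GS value = (11 - (3)·1.500) / (6) = 1.083;  α ← (1−ω)·-0.700 + ω·1.083 = 1.119
  β: GS value = (-6 - (2)·1.119) / (5) = -1.648;  β ← (1−ω)·1.500 + ω·-1.648 = -1.711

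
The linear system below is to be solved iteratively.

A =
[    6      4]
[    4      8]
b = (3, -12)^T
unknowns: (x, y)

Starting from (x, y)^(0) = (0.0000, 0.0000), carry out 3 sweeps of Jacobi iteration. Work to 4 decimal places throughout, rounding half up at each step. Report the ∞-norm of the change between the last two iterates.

0.5000

Iteration 1:
  x = (3 - (4)·0.0000) / (6) = 0.5000
  y = (-12 - (4)·0.0000) / (8) = -1.5000
Iteration 2:
  x = (3 - (4)·-1.5000) / (6) = 1.5000
  y = (-12 - (4)·0.5000) / (8) = -1.7500
Iteration 3:
  x = (3 - (4)·-1.7500) / (6) = 1.6667
  y = (-12 - (4)·1.5000) / (8) = -2.2500
Change: (0.1667, -0.5000) → max |·| = 0.5000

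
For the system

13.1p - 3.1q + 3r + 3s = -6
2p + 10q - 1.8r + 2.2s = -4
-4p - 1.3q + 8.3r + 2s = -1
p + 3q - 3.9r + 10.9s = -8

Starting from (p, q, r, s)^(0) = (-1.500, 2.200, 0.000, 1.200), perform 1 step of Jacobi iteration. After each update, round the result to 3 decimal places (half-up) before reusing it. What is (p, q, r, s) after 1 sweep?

Iteration 1:
  p = (-6 - (-3.1)·2.200 - (3)·0.000 - (3)·1.200) / (13.1) = -0.212
  q = (-4 - (2)·-1.500 - (-1.8)·0.000 - (2.2)·1.200) / (10) = -0.364
  r = (-1 - (-4)·-1.500 - (-1.3)·2.200 - (2)·1.200) / (8.3) = -0.788
  s = (-8 - (1)·-1.500 - (3)·2.200 - (-3.9)·0.000) / (10.9) = -1.202

(-0.212, -0.364, -0.788, -1.202)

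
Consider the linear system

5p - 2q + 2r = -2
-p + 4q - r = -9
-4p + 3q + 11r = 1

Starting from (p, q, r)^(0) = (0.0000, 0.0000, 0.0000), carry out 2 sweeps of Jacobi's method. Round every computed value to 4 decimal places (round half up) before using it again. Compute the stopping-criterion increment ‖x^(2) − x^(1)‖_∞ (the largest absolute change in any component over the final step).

0.9364

Iteration 1:
  p = (-2 - (-2)·0.0000 - (2)·0.0000) / (5) = -0.4000
  q = (-9 - (-1)·0.0000 - (-1)·0.0000) / (4) = -2.2500
  r = (1 - (-4)·0.0000 - (3)·0.0000) / (11) = 0.0909
Iteration 2:
  p = (-2 - (-2)·-2.2500 - (2)·0.0909) / (5) = -1.3364
  q = (-9 - (-1)·-0.4000 - (-1)·0.0909) / (4) = -2.3273
  r = (1 - (-4)·-0.4000 - (3)·-2.2500) / (11) = 0.5591
Change: (-0.9364, -0.0773, 0.4682) → max |·| = 0.9364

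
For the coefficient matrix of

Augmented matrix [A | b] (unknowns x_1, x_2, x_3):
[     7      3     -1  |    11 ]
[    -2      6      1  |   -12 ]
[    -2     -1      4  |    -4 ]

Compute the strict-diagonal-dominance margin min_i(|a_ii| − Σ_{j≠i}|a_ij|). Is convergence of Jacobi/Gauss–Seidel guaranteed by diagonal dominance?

1

row 1: |7| − (3+1) = 3
row 2: |6| − (2+1) = 3
row 3: |4| − (2+1) = 1
minimum over rows = 1 → strictly diagonally dominant (convergence guaranteed)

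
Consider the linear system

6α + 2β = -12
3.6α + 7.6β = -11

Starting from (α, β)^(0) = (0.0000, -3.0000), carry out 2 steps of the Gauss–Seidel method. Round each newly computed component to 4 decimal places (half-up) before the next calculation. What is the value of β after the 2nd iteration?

-0.6538

Iteration 1:
  α = (-12 - (2)·-3.0000) / (6) = -1.0000
  β = (-11 - (3.6)·-1.0000) / (7.6) = -0.9737
Iteration 2:
  α = (-12 - (2)·-0.9737) / (6) = -1.6754
  β = (-11 - (3.6)·-1.6754) / (7.6) = -0.6538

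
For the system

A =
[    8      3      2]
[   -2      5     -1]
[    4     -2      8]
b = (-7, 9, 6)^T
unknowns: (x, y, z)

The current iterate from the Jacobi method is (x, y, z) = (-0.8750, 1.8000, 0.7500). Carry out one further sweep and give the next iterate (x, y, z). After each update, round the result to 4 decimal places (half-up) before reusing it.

One sweep:
  x = (-7 - (3)·1.8000 - (2)·0.7500) / (8) = -1.7375
  y = (9 - (-2)·-0.8750 - (-1)·0.7500) / (5) = 1.6000
  z = (6 - (4)·-0.8750 - (-2)·1.8000) / (8) = 1.6375

(-1.7375, 1.6000, 1.6375)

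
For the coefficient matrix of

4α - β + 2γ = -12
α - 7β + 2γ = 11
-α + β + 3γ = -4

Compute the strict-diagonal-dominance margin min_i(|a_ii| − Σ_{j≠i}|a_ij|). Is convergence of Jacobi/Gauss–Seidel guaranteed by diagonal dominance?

row 1: |4| − (1+2) = 1
row 2: |-7| − (1+2) = 4
row 3: |3| − (1+1) = 1
minimum over rows = 1 → strictly diagonally dominant (convergence guaranteed)

1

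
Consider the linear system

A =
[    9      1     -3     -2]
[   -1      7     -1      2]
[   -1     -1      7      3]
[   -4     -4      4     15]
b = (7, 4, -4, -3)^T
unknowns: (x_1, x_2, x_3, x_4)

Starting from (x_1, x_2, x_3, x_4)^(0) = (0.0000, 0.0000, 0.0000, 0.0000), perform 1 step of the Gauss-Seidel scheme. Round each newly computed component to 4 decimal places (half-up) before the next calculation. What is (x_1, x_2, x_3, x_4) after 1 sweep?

Iteration 1:
  x_1 = (7 - (1)·0.0000 - (-3)·0.0000 - (-2)·0.0000) / (9) = 0.7778
  x_2 = (4 - (-1)·0.7778 - (-1)·0.0000 - (2)·0.0000) / (7) = 0.6825
  x_3 = (-4 - (-1)·0.7778 - (-1)·0.6825 - (3)·0.0000) / (7) = -0.3628
  x_4 = (-3 - (-4)·0.7778 - (-4)·0.6825 - (4)·-0.3628) / (15) = 0.2862

(0.7778, 0.6825, -0.3628, 0.2862)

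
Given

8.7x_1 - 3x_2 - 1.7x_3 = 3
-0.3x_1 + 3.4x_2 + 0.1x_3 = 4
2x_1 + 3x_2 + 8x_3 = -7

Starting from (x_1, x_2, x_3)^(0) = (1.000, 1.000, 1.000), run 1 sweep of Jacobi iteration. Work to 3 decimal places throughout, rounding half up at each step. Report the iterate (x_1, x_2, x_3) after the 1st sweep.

Iteration 1:
  x_1 = (3 - (-3)·1.000 - (-1.7)·1.000) / (8.7) = 0.885
  x_2 = (4 - (-0.3)·1.000 - (0.1)·1.000) / (3.4) = 1.235
  x_3 = (-7 - (2)·1.000 - (3)·1.000) / (8) = -1.500

(0.885, 1.235, -1.500)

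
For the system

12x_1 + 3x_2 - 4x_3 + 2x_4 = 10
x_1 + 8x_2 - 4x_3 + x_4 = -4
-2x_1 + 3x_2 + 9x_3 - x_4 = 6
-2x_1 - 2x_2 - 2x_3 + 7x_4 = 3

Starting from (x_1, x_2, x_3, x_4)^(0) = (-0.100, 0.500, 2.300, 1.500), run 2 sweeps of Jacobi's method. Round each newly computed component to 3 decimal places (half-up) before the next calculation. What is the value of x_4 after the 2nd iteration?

Iteration 1:
  x_1 = (10 - (3)·0.500 - (-4)·2.300 - (2)·1.500) / (12) = 1.225
  x_2 = (-4 - (1)·-0.100 - (-4)·2.300 - (1)·1.500) / (8) = 0.475
  x_3 = (6 - (-2)·-0.100 - (3)·0.500 - (-1)·1.500) / (9) = 0.644
  x_4 = (3 - (-2)·-0.100 - (-2)·0.500 - (-2)·2.300) / (7) = 1.200
Iteration 2:
  x_1 = (10 - (3)·0.475 - (-4)·0.644 - (2)·1.200) / (12) = 0.729
  x_2 = (-4 - (1)·1.225 - (-4)·0.644 - (1)·1.200) / (8) = -0.481
  x_3 = (6 - (-2)·1.225 - (3)·0.475 - (-1)·1.200) / (9) = 0.914
  x_4 = (3 - (-2)·1.225 - (-2)·0.475 - (-2)·0.644) / (7) = 1.098

1.098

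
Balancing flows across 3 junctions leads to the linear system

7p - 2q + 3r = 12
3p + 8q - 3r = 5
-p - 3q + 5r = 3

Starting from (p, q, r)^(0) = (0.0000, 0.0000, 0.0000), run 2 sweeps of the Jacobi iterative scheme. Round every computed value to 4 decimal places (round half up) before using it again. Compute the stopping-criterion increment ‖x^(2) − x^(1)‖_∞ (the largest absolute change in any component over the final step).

0.7179

Iteration 1:
  p = (12 - (-2)·0.0000 - (3)·0.0000) / (7) = 1.7143
  q = (5 - (3)·0.0000 - (-3)·0.0000) / (8) = 0.6250
  r = (3 - (-1)·0.0000 - (-3)·0.0000) / (5) = 0.6000
Iteration 2:
  p = (12 - (-2)·0.6250 - (3)·0.6000) / (7) = 1.6357
  q = (5 - (3)·1.7143 - (-3)·0.6000) / (8) = 0.2071
  r = (3 - (-1)·1.7143 - (-3)·0.6250) / (5) = 1.3179
Change: (-0.0786, -0.4179, 0.7179) → max |·| = 0.7179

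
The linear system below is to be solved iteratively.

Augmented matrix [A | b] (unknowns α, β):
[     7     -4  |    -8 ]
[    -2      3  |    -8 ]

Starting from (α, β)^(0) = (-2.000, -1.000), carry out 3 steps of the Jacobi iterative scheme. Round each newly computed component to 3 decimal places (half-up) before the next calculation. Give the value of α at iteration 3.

Iteration 1:
  α = (-8 - (-4)·-1.000) / (7) = -1.714
  β = (-8 - (-2)·-2.000) / (3) = -4.000
Iteration 2:
  α = (-8 - (-4)·-4.000) / (7) = -3.429
  β = (-8 - (-2)·-1.714) / (3) = -3.809
Iteration 3:
  α = (-8 - (-4)·-3.809) / (7) = -3.319
  β = (-8 - (-2)·-3.429) / (3) = -4.953

-3.319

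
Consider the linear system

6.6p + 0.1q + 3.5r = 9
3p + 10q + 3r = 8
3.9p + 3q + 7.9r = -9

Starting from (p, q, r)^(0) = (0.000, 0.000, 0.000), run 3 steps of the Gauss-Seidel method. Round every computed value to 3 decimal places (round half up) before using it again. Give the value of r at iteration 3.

-2.769

Iteration 1:
  p = (9 - (0.1)·0.000 - (3.5)·0.000) / (6.6) = 1.364
  q = (8 - (3)·1.364 - (3)·0.000) / (10) = 0.391
  r = (-9 - (3.9)·1.364 - (3)·0.391) / (7.9) = -1.961
Iteration 2:
  p = (9 - (0.1)·0.391 - (3.5)·-1.961) / (6.6) = 2.398
  q = (8 - (3)·2.398 - (3)·-1.961) / (10) = 0.669
  r = (-9 - (3.9)·2.398 - (3)·0.669) / (7.9) = -2.577
Iteration 3:
  p = (9 - (0.1)·0.669 - (3.5)·-2.577) / (6.6) = 2.720
  q = (8 - (3)·2.720 - (3)·-2.577) / (10) = 0.757
  r = (-9 - (3.9)·2.720 - (3)·0.757) / (7.9) = -2.769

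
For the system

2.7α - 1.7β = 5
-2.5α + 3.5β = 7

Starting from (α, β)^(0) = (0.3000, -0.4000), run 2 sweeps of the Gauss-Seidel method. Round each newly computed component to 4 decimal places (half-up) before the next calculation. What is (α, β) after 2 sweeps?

(3.8307, 4.7362)

Iteration 1:
  α = (5 - (-1.7)·-0.4000) / (2.7) = 1.6000
  β = (7 - (-2.5)·1.6000) / (3.5) = 3.1429
Iteration 2:
  α = (5 - (-1.7)·3.1429) / (2.7) = 3.8307
  β = (7 - (-2.5)·3.8307) / (3.5) = 4.7362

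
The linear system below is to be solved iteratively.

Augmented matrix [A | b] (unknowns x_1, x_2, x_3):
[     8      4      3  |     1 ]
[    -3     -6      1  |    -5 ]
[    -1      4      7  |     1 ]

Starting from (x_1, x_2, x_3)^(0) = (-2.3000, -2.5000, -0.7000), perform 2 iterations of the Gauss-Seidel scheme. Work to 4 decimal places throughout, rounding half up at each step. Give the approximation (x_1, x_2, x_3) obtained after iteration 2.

Iteration 1:
  x_1 = (1 - (4)·-2.5000 - (3)·-0.7000) / (8) = 1.6375
  x_2 = (-5 - (-3)·1.6375 - (1)·-0.7000) / (-6) = -0.1021
  x_3 = (1 - (-1)·1.6375 - (4)·-0.1021) / (7) = 0.4351
Iteration 2:
  x_1 = (1 - (4)·-0.1021 - (3)·0.4351) / (8) = 0.0129
  x_2 = (-5 - (-3)·0.0129 - (1)·0.4351) / (-6) = 0.8994
  x_3 = (1 - (-1)·0.0129 - (4)·0.8994) / (7) = -0.3692

(0.0129, 0.8994, -0.3692)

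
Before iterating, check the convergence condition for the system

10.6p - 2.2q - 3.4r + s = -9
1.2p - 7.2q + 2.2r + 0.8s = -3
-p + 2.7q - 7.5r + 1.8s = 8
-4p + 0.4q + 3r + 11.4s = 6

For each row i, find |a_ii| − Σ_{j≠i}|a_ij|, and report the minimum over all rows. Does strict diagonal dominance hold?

row 1: |10.6| − (2.2+3.4+1) = 4
row 2: |-7.2| − (1.2+2.2+0.8) = 3
row 3: |-7.5| − (1+2.7+1.8) = 2
row 4: |11.4| − (4+0.4+3) = 4
minimum over rows = 2 → strictly diagonally dominant (convergence guaranteed)

2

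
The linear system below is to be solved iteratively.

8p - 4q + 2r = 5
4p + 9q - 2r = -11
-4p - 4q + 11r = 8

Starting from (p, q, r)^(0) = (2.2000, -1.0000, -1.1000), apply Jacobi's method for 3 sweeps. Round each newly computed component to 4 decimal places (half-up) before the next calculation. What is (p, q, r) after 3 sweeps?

(0.0583, -0.8311, -0.0107)

Iteration 1:
  p = (5 - (-4)·-1.0000 - (2)·-1.1000) / (8) = 0.4000
  q = (-11 - (4)·2.2000 - (-2)·-1.1000) / (9) = -2.4444
  r = (8 - (-4)·2.2000 - (-4)·-1.0000) / (11) = 1.1636
Iteration 2:
  p = (5 - (-4)·-2.4444 - (2)·1.1636) / (8) = -0.8881
  q = (-11 - (4)·0.4000 - (-2)·1.1636) / (9) = -1.1414
  r = (8 - (-4)·0.4000 - (-4)·-2.4444) / (11) = -0.0161
Iteration 3:
  p = (5 - (-4)·-1.1414 - (2)·-0.0161) / (8) = 0.0583
  q = (-11 - (4)·-0.8881 - (-2)·-0.0161) / (9) = -0.8311
  r = (8 - (-4)·-0.8881 - (-4)·-1.1414) / (11) = -0.0107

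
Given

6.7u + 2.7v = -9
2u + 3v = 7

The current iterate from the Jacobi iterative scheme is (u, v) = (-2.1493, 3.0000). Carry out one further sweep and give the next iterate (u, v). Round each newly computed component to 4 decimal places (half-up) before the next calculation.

One sweep:
  u = (-9 - (2.7)·3.0000) / (6.7) = -2.5522
  v = (7 - (2)·-2.1493) / (3) = 3.7662

(-2.5522, 3.7662)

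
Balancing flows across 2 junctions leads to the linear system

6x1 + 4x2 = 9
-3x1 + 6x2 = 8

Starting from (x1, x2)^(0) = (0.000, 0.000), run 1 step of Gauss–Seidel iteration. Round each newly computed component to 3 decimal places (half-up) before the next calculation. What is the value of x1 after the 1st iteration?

Iteration 1:
  x1 = (9 - (4)·0.000) / (6) = 1.500
  x2 = (8 - (-3)·1.500) / (6) = 2.083

1.500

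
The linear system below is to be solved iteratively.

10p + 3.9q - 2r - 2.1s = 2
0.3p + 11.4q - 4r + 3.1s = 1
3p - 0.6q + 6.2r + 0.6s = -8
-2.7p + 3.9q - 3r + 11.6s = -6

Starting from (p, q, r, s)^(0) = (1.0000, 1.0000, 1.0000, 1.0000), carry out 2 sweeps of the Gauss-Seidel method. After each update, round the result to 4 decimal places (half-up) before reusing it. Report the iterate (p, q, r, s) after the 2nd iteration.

(-0.3479, -0.1763, -1.0517, -0.8109)

Iteration 1:
  p = (2 - (3.9)·1.0000 - (-2)·1.0000 - (-2.1)·1.0000) / (10) = 0.2200
  q = (1 - (0.3)·0.2200 - (-4)·1.0000 - (3.1)·1.0000) / (11.4) = 0.1609
  r = (-8 - (3)·0.2200 - (-0.6)·0.1609 - (0.6)·1.0000) / (6.2) = -1.4780
  s = (-6 - (-2.7)·0.2200 - (3.9)·0.1609 - (-3)·-1.4780) / (11.6) = -0.9024
Iteration 2:
  p = (2 - (3.9)·0.1609 - (-2)·-1.4780 - (-2.1)·-0.9024) / (10) = -0.3479
  q = (1 - (0.3)·-0.3479 - (-4)·-1.4780 - (3.1)·-0.9024) / (11.4) = -0.1763
  r = (-8 - (3)·-0.3479 - (-0.6)·-0.1763 - (0.6)·-0.9024) / (6.2) = -1.0517
  s = (-6 - (-2.7)·-0.3479 - (3.9)·-0.1763 - (-3)·-1.0517) / (11.6) = -0.8109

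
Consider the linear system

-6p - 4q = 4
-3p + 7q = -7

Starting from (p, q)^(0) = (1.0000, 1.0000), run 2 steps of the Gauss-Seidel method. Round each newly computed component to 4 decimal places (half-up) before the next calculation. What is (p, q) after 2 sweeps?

(0.3809, -0.8368)

Iteration 1:
  p = (4 - (-4)·1.0000) / (-6) = -1.3333
  q = (-7 - (-3)·-1.3333) / (7) = -1.5714
Iteration 2:
  p = (4 - (-4)·-1.5714) / (-6) = 0.3809
  q = (-7 - (-3)·0.3809) / (7) = -0.8368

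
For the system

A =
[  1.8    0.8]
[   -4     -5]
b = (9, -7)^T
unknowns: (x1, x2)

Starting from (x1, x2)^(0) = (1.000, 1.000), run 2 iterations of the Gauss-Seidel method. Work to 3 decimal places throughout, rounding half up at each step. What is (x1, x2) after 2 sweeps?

Iteration 1:
  x1 = (9 - (0.8)·1.000) / (1.8) = 4.556
  x2 = (-7 - (-4)·4.556) / (-5) = -2.245
Iteration 2:
  x1 = (9 - (0.8)·-2.245) / (1.8) = 5.998
  x2 = (-7 - (-4)·5.998) / (-5) = -3.398

(5.998, -3.398)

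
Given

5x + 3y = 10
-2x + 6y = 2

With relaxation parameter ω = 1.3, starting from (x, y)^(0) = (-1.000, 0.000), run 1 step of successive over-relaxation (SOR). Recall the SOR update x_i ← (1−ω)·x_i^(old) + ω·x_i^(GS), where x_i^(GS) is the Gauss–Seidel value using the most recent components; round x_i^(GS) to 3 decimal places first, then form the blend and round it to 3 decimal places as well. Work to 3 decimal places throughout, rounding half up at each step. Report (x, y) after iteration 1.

(2.900, 1.690)

Iteration 1:
  x: GS value = (10 - (3)·0.000) / (5) = 2.000;  x ← (1−ω)·-1.000 + ω·2.000 = 2.900
  y: GS value = (2 - (-2)·2.900) / (6) = 1.300;  y ← (1−ω)·0.000 + ω·1.300 = 1.690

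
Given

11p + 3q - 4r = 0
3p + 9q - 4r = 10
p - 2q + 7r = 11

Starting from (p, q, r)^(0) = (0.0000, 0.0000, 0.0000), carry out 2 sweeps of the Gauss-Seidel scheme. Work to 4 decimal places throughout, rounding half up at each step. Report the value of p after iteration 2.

Iteration 1:
  p = (0 - (3)·0.0000 - (-4)·0.0000) / (11) = 0.0000
  q = (10 - (3)·0.0000 - (-4)·0.0000) / (9) = 1.1111
  r = (11 - (1)·0.0000 - (-2)·1.1111) / (7) = 1.8889
Iteration 2:
  p = (0 - (3)·1.1111 - (-4)·1.8889) / (11) = 0.3838
  q = (10 - (3)·0.3838 - (-4)·1.8889) / (9) = 1.8227
  r = (11 - (1)·0.3838 - (-2)·1.8227) / (7) = 2.0374

0.3838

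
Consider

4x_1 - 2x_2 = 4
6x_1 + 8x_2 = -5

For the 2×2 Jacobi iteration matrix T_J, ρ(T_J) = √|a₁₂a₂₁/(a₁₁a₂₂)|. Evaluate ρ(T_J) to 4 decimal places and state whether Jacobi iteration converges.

a₁₂a₂₁/(a₁₁a₂₂) = (-2)·(6) / ((4)·(8)) = -0.375000
ρ = √|-0.375000| = √0.375000 = 0.6124
ρ < 1, so Jacobi converges

0.6124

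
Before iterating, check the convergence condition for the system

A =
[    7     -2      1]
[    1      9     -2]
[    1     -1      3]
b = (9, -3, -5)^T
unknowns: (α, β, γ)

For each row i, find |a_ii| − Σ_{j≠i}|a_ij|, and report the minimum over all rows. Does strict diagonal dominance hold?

row 1: |7| − (2+1) = 4
row 2: |9| − (1+2) = 6
row 3: |3| − (1+1) = 1
minimum over rows = 1 → strictly diagonally dominant (convergence guaranteed)

1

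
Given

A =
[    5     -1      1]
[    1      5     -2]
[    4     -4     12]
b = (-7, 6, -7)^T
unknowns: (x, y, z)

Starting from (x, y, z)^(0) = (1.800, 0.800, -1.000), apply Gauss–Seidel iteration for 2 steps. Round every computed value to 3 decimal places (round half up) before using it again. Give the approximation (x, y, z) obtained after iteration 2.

(-1.218, 1.483, 0.317)

Iteration 1:
  x = (-7 - (-1)·0.800 - (1)·-1.000) / (5) = -1.040
  y = (6 - (1)·-1.040 - (-2)·-1.000) / (5) = 1.008
  z = (-7 - (4)·-1.040 - (-4)·1.008) / (12) = 0.099
Iteration 2:
  x = (-7 - (-1)·1.008 - (1)·0.099) / (5) = -1.218
  y = (6 - (1)·-1.218 - (-2)·0.099) / (5) = 1.483
  z = (-7 - (4)·-1.218 - (-4)·1.483) / (12) = 0.317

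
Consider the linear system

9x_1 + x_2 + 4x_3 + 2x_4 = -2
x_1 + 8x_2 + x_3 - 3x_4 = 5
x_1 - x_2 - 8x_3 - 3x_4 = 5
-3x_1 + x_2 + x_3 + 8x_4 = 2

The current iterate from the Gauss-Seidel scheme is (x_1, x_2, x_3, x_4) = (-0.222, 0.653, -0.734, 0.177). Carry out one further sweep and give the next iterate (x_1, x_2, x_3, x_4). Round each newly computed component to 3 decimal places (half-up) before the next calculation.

(-0.008, 0.784, -0.790, 0.248)

One sweep:
  x_1 = (-2 - (1)·0.653 - (4)·-0.734 - (2)·0.177) / (9) = -0.008
  x_2 = (5 - (1)·-0.008 - (1)·-0.734 - (-3)·0.177) / (8) = 0.784
  x_3 = (5 - (1)·-0.008 - (-1)·0.784 - (-3)·0.177) / (-8) = -0.790
  x_4 = (2 - (-3)·-0.008 - (1)·0.784 - (1)·-0.790) / (8) = 0.248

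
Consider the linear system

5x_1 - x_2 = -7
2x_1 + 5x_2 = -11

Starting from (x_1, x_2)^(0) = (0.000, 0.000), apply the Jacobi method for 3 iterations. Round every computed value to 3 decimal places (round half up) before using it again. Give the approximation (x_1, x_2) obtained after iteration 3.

Iteration 1:
  x_1 = (-7 - (-1)·0.000) / (5) = -1.400
  x_2 = (-11 - (2)·0.000) / (5) = -2.200
Iteration 2:
  x_1 = (-7 - (-1)·-2.200) / (5) = -1.840
  x_2 = (-11 - (2)·-1.400) / (5) = -1.640
Iteration 3:
  x_1 = (-7 - (-1)·-1.640) / (5) = -1.728
  x_2 = (-11 - (2)·-1.840) / (5) = -1.464

(-1.728, -1.464)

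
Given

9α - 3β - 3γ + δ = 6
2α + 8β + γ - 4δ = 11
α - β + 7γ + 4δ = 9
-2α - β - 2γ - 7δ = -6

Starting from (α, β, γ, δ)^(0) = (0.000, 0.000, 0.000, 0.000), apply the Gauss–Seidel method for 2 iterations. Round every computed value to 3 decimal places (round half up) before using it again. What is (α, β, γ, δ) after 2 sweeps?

(1.512, 0.879, 1.135, -0.025)

Iteration 1:
  α = (6 - (-3)·0.000 - (-3)·0.000 - (1)·0.000) / (9) = 0.667
  β = (11 - (2)·0.667 - (1)·0.000 - (-4)·0.000) / (8) = 1.208
  γ = (9 - (1)·0.667 - (-1)·1.208 - (4)·0.000) / (7) = 1.363
  δ = (-6 - (-2)·0.667 - (-1)·1.208 - (-2)·1.363) / (-7) = 0.105
Iteration 2:
  α = (6 - (-3)·1.208 - (-3)·1.363 - (1)·0.105) / (9) = 1.512
  β = (11 - (2)·1.512 - (1)·1.363 - (-4)·0.105) / (8) = 0.879
  γ = (9 - (1)·1.512 - (-1)·0.879 - (4)·0.105) / (7) = 1.135
  δ = (-6 - (-2)·1.512 - (-1)·0.879 - (-2)·1.135) / (-7) = -0.025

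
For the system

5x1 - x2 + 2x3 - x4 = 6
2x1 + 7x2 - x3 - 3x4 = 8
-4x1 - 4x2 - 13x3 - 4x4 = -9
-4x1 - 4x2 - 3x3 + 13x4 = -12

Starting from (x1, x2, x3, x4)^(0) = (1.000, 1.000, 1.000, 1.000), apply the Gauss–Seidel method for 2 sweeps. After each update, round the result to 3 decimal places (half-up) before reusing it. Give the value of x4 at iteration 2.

Iteration 1:
  x1 = (6 - (-1)·1.000 - (2)·1.000 - (-1)·1.000) / (5) = 1.200
  x2 = (8 - (2)·1.200 - (-1)·1.000 - (-3)·1.000) / (7) = 1.371
  x3 = (-9 - (-4)·1.200 - (-4)·1.371 - (-4)·1.000) / (-13) = -0.406
  x4 = (-12 - (-4)·1.200 - (-4)·1.371 - (-3)·-0.406) / (13) = -0.226
Iteration 2:
  x1 = (6 - (-1)·1.371 - (2)·-0.406 - (-1)·-0.226) / (5) = 1.591
  x2 = (8 - (2)·1.591 - (-1)·-0.406 - (-3)·-0.226) / (7) = 0.533
  x3 = (-9 - (-4)·1.591 - (-4)·0.533 - (-4)·-0.226) / (-13) = 0.108
  x4 = (-12 - (-4)·1.591 - (-4)·0.533 - (-3)·0.108) / (13) = -0.245

-0.245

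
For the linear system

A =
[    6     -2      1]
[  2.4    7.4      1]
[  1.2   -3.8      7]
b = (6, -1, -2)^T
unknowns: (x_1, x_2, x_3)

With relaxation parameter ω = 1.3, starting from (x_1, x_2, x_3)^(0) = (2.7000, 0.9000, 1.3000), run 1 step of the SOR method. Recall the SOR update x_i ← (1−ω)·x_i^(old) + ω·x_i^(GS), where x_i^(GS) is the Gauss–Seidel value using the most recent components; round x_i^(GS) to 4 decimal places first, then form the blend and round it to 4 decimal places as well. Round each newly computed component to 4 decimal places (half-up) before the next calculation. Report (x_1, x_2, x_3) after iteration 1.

(0.5983, -0.9264, -1.5486)

Iteration 1:
  x_1: GS value = (6 - (-2)·0.9000 - (1)·1.3000) / (6) = 1.0833;  x_1 ← (1−ω)·2.7000 + ω·1.0833 = 0.5983
  x_2: GS value = (-1 - (2.4)·0.5983 - (1)·1.3000) / (7.4) = -0.5049;  x_2 ← (1−ω)·0.9000 + ω·-0.5049 = -0.9264
  x_3: GS value = (-2 - (1.2)·0.5983 - (-3.8)·-0.9264) / (7) = -0.8912;  x_3 ← (1−ω)·1.3000 + ω·-0.8912 = -1.5486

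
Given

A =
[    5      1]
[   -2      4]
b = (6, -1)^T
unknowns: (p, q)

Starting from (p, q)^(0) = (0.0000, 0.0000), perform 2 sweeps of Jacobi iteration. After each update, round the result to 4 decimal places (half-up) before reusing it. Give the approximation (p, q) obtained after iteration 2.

Iteration 1:
  p = (6 - (1)·0.0000) / (5) = 1.2000
  q = (-1 - (-2)·0.0000) / (4) = -0.2500
Iteration 2:
  p = (6 - (1)·-0.2500) / (5) = 1.2500
  q = (-1 - (-2)·1.2000) / (4) = 0.3500

(1.2500, 0.3500)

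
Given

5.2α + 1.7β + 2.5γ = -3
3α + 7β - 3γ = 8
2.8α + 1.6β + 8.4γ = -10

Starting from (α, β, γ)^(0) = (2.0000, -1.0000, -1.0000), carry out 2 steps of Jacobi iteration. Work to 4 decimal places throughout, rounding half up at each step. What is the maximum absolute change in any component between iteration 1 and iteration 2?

0.4725

Iteration 1:
  α = (-3 - (1.7)·-1.0000 - (2.5)·-1.0000) / (5.2) = 0.2308
  β = (8 - (3)·2.0000 - (-3)·-1.0000) / (7) = -0.1429
  γ = (-10 - (2.8)·2.0000 - (1.6)·-1.0000) / (8.4) = -1.6667
Iteration 2:
  α = (-3 - (1.7)·-0.1429 - (2.5)·-1.6667) / (5.2) = 0.2711
  β = (8 - (3)·0.2308 - (-3)·-1.6667) / (7) = 0.3296
  γ = (-10 - (2.8)·0.2308 - (1.6)·-0.1429) / (8.4) = -1.2402
Change: (0.0403, 0.4725, 0.4265) → max |·| = 0.4725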